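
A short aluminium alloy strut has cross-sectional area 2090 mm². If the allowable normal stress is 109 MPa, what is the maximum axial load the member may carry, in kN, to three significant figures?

P_max = σ_allow · A = 109 · 2090 = 227800 N = 227.8 kN.

228 kN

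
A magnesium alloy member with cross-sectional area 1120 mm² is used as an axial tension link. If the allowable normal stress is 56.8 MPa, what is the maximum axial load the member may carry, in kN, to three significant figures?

P_max = σ_allow · A = 56.8 · 1120 = 63620 N = 63.62 kN.

63.6 kN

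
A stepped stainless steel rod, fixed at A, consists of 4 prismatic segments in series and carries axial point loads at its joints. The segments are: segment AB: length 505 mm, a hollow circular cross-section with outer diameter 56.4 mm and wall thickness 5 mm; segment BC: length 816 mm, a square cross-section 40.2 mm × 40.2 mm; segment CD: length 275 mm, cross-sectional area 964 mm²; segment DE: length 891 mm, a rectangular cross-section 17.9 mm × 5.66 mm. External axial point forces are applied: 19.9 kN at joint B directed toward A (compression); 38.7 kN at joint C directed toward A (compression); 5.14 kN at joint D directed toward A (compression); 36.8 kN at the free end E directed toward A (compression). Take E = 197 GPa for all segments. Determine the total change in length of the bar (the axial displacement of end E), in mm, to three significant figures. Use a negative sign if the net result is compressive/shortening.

Internal axial forces (sectioning from the free end, tension +): N_DE = -36.8 kN, N_CD = -41.94 kN, N_BC = -80.64 kN, N_AB = -100.5 kN.
A_AB = 807.4 mm².
A_BC = 1616 mm².
A_DE = 101.3 mm².
δ_AB = -100500·505/(807.4·197000) = -0.3192 mm
δ_BC = -80640·816/(1616·197000) = -0.2067 mm
δ_CD = -41940·275/(964·197000) = -0.06073 mm
δ_DE = -36800·891/(101.3·197000) = -1.643 mm
δ = Σδ_i = -2.229 mm.

-2.23 mm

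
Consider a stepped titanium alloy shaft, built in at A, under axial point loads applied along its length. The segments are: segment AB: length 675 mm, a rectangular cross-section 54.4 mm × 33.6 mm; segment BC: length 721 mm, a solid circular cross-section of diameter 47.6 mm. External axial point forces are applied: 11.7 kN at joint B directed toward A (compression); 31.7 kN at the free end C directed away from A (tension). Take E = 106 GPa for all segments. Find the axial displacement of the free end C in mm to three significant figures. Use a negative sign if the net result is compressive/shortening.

0.191 mm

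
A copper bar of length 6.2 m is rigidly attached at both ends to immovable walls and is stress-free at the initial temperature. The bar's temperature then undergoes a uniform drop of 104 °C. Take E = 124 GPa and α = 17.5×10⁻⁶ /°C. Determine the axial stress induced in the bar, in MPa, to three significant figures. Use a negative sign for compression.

226 MPa

Free thermal expansion αLΔT = 17.5e-6 · 6200 · -104 = -11.28 mm.
The walls impose strain ε = −(-11.28)/6200 = 1.8200e-03; σ = Eε = 124000 · 1.8200e-03 = 225.7 MPa.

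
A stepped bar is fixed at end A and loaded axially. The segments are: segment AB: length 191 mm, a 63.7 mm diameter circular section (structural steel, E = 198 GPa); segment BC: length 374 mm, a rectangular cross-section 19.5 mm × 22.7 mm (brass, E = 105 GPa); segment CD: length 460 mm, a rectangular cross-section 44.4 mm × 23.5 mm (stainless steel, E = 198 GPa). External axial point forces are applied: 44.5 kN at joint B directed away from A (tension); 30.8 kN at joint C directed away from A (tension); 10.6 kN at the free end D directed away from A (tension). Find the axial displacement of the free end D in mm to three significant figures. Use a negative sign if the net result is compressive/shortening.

Internal axial forces (sectioning from the free end, tension +): N_CD = 10.6 kN, N_BC = 41.4 kN, N_AB = 85.9 kN.
A_AB = 3187 mm².
A_BC = 442.6 mm².
A_CD = 1043 mm².
δ_AB = 85900·191/(3187·198000) = 0.026 mm
δ_BC = 41400·374/(442.6·105000) = 0.3331 mm
δ_CD = 10600·460/(1043·198000) = 0.0236 mm
δ = Σδ_i = 0.3827 mm.

0.383 mm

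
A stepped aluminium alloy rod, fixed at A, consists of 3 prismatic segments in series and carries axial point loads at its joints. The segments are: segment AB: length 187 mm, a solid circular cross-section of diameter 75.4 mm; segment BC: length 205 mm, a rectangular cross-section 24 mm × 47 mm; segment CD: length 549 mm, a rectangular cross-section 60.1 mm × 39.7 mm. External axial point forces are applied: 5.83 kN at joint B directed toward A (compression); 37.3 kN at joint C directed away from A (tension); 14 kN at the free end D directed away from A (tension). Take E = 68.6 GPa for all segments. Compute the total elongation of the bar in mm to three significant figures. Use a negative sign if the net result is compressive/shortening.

Internal axial forces (sectioning from the free end, tension +): N_CD = 14 kN, N_BC = 51.3 kN, N_AB = 45.47 kN.
A_AB = 4465 mm².
A_BC = 1128 mm².
A_CD = 2386 mm².
δ_AB = 45470·187/(4465·68600) = 0.02776 mm
δ_BC = 51300·205/(1128·68600) = 0.1359 mm
δ_CD = 14000·549/(2386·68600) = 0.04696 mm
δ = Σδ_i = 0.2106 mm.

0.211 mm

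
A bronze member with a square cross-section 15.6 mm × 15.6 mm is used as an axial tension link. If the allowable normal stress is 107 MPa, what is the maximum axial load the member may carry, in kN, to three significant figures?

26.0 kN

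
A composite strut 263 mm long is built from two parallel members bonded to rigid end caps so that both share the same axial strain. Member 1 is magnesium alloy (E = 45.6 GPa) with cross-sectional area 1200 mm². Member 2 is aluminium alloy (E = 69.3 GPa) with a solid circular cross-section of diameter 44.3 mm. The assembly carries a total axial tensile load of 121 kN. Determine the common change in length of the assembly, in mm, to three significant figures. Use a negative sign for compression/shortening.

0.197 mm

A_2 = 1541 mm².
Equal strain + equilibrium ⇒ each member carries load in proportion to AE: A₁E₁ = 54720000 N, A₂E₂ = 106800000 N, ΣAE = 161500000 N.
δ = PL/ΣAE = 121000·263/161500000 = 0.197 mm.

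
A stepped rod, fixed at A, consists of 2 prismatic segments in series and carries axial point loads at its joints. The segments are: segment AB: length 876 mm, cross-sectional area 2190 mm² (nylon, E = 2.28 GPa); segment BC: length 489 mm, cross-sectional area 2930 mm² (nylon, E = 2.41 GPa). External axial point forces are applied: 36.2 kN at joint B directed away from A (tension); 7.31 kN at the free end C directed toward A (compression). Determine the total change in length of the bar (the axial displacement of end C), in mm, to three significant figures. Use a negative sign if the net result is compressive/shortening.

4.56 mm

Internal axial forces (sectioning from the free end, tension +): N_BC = -7.31 kN, N_AB = 28.89 kN.
δ_AB = 28890·876/(2190·2280) = 5.068 mm
δ_BC = -7310·489/(2930·2410) = -0.5062 mm
δ = Σδ_i = 4.562 mm.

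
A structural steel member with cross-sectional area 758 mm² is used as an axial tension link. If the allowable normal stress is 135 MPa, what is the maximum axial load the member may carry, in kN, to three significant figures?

102 kN

P_max = σ_allow · A = 135 · 758 = 102300 N = 102.3 kN.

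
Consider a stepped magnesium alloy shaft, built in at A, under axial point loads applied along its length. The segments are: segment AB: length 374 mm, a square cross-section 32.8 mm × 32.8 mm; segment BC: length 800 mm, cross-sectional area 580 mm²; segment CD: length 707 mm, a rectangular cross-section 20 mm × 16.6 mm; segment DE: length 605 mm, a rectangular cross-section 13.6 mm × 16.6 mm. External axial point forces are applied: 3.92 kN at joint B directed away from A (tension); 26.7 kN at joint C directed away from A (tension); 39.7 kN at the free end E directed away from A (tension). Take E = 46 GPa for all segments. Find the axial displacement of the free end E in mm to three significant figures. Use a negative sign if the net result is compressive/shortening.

6.67 mm

Internal axial forces (sectioning from the free end, tension +): N_DE = 39.7 kN, N_CD = 39.7 kN, N_BC = 66.4 kN, N_AB = 70.32 kN.
A_AB = 1076 mm².
A_CD = 332 mm².
A_DE = 225.8 mm².
δ_AB = 70320·374/(1076·46000) = 0.5314 mm
δ_BC = 66400·800/(580·46000) = 1.991 mm
δ_CD = 39700·707/(332·46000) = 1.838 mm
δ_DE = 39700·605/(225.8·46000) = 2.313 mm
δ = Σδ_i = 6.673 mm.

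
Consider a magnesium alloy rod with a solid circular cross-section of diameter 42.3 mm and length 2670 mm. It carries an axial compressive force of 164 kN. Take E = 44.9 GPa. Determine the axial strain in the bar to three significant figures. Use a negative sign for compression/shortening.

A = 1405 mm².
σ = N/A = -116.7 MPa; ε = σ/E = -116.7/44900 = -2.599e-03.

-0.00260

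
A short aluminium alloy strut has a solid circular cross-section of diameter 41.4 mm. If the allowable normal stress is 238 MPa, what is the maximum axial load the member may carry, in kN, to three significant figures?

320 kN

A = 1346 mm².
P_max = σ_allow · A = 238 · 1346 = 320400 N = 320.4 kN.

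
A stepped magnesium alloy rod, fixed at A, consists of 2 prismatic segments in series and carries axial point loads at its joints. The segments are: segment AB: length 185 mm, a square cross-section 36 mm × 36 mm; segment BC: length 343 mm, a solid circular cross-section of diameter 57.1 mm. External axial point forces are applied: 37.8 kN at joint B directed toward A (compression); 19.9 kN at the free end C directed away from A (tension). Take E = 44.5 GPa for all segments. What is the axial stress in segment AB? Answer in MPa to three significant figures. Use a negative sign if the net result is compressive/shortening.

-13.8 MPa

Internal axial forces (sectioning from the free end, tension +): N_BC = 19.9 kN, N_AB = -17.9 kN.
A_AB = 1296 mm².
σ_AB = N_AB/A_AB = -17900/1296 = -13.81 MPa.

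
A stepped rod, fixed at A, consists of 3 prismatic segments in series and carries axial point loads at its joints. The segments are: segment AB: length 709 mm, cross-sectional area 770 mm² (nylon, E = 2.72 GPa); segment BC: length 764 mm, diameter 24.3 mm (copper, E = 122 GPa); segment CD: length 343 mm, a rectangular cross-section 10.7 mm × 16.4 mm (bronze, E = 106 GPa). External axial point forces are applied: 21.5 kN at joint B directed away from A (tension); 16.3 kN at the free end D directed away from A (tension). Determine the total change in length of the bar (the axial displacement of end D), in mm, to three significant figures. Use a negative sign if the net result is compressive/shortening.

Internal axial forces (sectioning from the free end, tension +): N_CD = 16.3 kN, N_BC = 16.3 kN, N_AB = 37.8 kN.
A_BC = 463.8 mm².
A_CD = 175.5 mm².
δ_AB = 37800·709/(770·2720) = 12.8 mm
δ_BC = 16300·764/(463.8·122000) = 0.2201 mm
δ_CD = 16300·343/(175.5·106000) = 0.3006 mm
δ = Σδ_i = 13.32 mm.

13.3 mm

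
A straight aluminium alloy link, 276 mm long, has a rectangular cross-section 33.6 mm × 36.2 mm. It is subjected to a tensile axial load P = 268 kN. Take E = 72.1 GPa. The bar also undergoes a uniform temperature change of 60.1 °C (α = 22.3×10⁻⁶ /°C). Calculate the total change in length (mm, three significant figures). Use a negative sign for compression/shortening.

A = 1216 mm².
δ_mech = NL/(AE) = 268000·276/(1216·72100) = 0.8435 mm.
δ_thermal = αLΔT = 22.3e-6·276·60.1 = 0.3699 mm.
δ = δ_mech + δ_thermal = 1.213 mm.

1.21 mm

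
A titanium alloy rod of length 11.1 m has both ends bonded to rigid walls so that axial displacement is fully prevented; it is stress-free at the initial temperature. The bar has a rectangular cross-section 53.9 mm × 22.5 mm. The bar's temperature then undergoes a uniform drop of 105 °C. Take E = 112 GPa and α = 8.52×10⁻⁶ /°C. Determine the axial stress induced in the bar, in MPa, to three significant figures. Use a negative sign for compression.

Free thermal expansion αLΔT = 8.52e-6 · 11100 · -105 = -9.93 mm.
The walls impose strain ε = −(-9.93)/11100 = 8.9460e-04; σ = Eε = 112000 · 8.9460e-04 = 100.2 MPa.

100 MPa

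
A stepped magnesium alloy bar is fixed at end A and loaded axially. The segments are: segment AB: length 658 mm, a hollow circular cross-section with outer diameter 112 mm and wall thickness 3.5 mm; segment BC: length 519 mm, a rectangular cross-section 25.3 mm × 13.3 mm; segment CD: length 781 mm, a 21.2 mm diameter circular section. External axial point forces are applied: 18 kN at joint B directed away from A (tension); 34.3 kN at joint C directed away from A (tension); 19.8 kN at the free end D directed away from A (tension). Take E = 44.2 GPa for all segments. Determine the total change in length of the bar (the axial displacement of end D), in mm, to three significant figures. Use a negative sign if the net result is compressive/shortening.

Internal axial forces (sectioning from the free end, tension +): N_CD = 19.8 kN, N_BC = 54.1 kN, N_AB = 72.1 kN.
A_AB = 1193 mm².
A_BC = 336.5 mm².
A_CD = 353 mm².
δ_AB = 72100·658/(1193·44200) = 0.8997 mm
δ_BC = 54100·519/(336.5·44200) = 1.888 mm
δ_CD = 19800·781/(353·44200) = 0.9911 mm
δ = Σδ_i = 3.779 mm.

3.78 mm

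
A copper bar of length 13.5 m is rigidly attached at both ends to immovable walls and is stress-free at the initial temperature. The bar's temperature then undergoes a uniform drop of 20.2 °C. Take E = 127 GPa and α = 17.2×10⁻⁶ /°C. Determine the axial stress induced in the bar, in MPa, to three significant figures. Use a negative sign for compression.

44.1 MPa

Free thermal expansion αLΔT = 17.2e-6 · 13500 · -20.2 = -4.69 mm.
The walls impose strain ε = −(-4.69)/13500 = 3.4744e-04; σ = Eε = 127000 · 3.4744e-04 = 44.12 MPa.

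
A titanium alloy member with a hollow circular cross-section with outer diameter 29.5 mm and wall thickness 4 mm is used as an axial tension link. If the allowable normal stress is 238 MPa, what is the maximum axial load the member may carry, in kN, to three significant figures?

A = 320.4 mm².
P_max = σ_allow · A = 238 · 320.4 = 76270 N = 76.27 kN.

76.3 kN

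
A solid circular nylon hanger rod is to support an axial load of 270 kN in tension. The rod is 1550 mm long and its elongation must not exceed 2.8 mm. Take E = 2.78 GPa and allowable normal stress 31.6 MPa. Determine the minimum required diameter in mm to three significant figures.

262 mm

Required area A ≥ P/σ_allow = 270000/31.6 = 8544 mm².
For a solid circular section, d ≥ √(4A/π) = 104.3 mm.
Elongation limit: A ≥ PL/(Eδ_allow) = 270000·1550/(2780·2.8) = 53760 mm² ⇒ d ≥ 261.6 mm.
The elongation limit governs.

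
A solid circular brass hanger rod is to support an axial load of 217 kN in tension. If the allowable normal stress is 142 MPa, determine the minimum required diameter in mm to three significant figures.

44.1 mm

Required area A ≥ P/σ_allow = 217000/142 = 1528 mm².
For a solid circular section, d ≥ √(4A/π) = 44.11 mm.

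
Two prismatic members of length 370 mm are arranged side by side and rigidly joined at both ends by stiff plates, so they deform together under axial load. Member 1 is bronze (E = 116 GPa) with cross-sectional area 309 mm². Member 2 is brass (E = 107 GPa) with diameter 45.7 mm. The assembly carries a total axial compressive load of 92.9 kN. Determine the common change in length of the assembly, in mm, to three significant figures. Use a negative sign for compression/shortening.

A_2 = 1640 mm².
Equal strain + equilibrium ⇒ each member carries load in proportion to AE: A₁E₁ = 35840000 N, A₂E₂ = 175500000 N, ΣAE = 211400000 N.
δ = PL/ΣAE = -92900·370/211400000 = -0.1626 mm.

-0.163 mm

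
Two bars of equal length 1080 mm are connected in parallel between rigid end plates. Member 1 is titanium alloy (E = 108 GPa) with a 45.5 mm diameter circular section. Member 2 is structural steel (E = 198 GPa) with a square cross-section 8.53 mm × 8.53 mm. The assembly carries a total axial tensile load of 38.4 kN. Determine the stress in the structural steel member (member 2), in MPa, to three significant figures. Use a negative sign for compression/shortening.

A_1 = 1626 mm².
A_2 = 72.76 mm².
Equal strain + equilibrium ⇒ each member carries load in proportion to AE: A₁E₁ = 175600000 N, A₂E₂ = 14410000 N, ΣAE = 190000000 N.
σ₂ = P·E₂/ΣAE = 38400·198000/190000000 = 40.01 MPa.

40.0 MPa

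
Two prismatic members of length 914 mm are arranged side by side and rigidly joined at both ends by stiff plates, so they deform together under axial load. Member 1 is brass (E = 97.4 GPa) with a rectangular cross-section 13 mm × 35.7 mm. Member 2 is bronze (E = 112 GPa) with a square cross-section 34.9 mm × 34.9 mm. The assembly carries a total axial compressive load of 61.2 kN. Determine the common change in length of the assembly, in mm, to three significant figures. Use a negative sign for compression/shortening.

A_1 = 464.1 mm².
A_2 = 1218 mm².
Equal strain + equilibrium ⇒ each member carries load in proportion to AE: A₁E₁ = 45200000 N, A₂E₂ = 136400000 N, ΣAE = 181600000 N.
δ = PL/ΣAE = -61200·914/181600000 = -0.308 mm.

-0.308 mm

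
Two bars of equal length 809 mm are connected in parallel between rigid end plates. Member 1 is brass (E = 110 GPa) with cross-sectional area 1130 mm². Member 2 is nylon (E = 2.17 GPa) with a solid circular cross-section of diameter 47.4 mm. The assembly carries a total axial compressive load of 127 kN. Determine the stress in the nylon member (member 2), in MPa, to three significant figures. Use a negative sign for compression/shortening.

-2.15 MPa

A_2 = 1765 mm².
Equal strain + equilibrium ⇒ each member carries load in proportion to AE: A₁E₁ = 124300000 N, A₂E₂ = 3829000 N, ΣAE = 128100000 N.
σ₂ = P·E₂/ΣAE = -127000·2170/128100000 = -2.151 MPa.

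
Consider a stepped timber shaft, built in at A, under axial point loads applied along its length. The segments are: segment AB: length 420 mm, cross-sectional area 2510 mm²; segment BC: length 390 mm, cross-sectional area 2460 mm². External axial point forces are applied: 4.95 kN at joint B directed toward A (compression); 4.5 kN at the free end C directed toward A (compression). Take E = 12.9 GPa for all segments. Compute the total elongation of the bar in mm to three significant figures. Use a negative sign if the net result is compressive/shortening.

-0.178 mm

Internal axial forces (sectioning from the free end, tension +): N_BC = -4.5 kN, N_AB = -9.45 kN.
δ_AB = -9450·420/(2510·12900) = -0.1226 mm
δ_BC = -4500·390/(2460·12900) = -0.0553 mm
δ = Σδ_i = -0.1779 mm.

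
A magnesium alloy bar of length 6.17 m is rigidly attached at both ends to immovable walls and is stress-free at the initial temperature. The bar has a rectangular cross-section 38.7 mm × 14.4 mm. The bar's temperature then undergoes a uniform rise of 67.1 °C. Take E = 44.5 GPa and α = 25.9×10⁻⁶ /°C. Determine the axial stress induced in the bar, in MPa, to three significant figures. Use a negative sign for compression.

Free thermal expansion αLΔT = 25.9e-6 · 6170 · 67.1 = 10.72 mm.
The walls impose strain ε = −(10.72)/6170 = -1.7379e-03; σ = Eε = 44500 · -1.7379e-03 = -77.34 MPa.

-77.3 MPa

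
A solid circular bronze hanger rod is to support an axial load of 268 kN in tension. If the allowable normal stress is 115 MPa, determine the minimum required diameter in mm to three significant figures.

Required area A ≥ P/σ_allow = 268000/115 = 2330 mm².
For a solid circular section, d ≥ √(4A/π) = 54.47 mm.

54.5 mm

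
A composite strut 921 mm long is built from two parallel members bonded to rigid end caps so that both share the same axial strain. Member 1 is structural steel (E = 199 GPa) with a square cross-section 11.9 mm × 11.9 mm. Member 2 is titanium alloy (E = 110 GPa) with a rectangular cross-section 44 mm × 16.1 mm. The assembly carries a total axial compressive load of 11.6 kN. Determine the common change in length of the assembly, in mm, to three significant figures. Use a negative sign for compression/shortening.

A_1 = 141.6 mm².
A_2 = 708.4 mm².
Equal strain + equilibrium ⇒ each member carries load in proportion to AE: A₁E₁ = 28180000 N, A₂E₂ = 77920000 N, ΣAE = 106100000 N.
δ = PL/ΣAE = -11600·921/106100000 = -0.1007 mm.

-0.101 mm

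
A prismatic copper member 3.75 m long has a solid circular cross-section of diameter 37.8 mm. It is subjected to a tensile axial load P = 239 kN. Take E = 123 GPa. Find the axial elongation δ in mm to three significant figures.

6.49 mm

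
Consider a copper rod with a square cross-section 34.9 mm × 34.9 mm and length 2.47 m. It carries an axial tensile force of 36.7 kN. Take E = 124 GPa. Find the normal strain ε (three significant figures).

A = 1218 mm².
σ = N/A = 30.13 MPa; ε = σ/E = 30.13/124000 = 2.430e-04.

2.43e-04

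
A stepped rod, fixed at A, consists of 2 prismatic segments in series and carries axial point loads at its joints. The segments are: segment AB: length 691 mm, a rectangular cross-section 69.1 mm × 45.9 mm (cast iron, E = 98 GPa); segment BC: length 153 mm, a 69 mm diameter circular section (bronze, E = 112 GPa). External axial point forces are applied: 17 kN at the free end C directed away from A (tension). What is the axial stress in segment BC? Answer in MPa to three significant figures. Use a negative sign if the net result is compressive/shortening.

4.55 MPa

Internal axial forces (sectioning from the free end, tension +): N_BC = 17 kN, N_AB = 17 kN.
A_BC = 3739 mm².
σ_BC = N_BC/A_BC = 17000/3739 = 4.546 MPa.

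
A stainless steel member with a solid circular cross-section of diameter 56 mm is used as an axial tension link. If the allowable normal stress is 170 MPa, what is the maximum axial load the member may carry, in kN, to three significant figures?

A = 2463 mm².
P_max = σ_allow · A = 170 · 2463 = 418700 N = 418.7 kN.

419 kN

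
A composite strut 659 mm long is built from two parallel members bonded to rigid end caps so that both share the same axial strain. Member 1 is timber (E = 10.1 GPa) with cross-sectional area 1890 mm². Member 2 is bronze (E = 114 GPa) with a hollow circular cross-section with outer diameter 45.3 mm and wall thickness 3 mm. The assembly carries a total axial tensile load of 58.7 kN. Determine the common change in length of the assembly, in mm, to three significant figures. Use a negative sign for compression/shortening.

A_2 = 398.7 mm².
Equal strain + equilibrium ⇒ each member carries load in proportion to AE: A₁E₁ = 19090000 N, A₂E₂ = 45450000 N, ΣAE = 64540000 N.
δ = PL/ΣAE = 58700·659/64540000 = 0.5994 mm.

0.599 mm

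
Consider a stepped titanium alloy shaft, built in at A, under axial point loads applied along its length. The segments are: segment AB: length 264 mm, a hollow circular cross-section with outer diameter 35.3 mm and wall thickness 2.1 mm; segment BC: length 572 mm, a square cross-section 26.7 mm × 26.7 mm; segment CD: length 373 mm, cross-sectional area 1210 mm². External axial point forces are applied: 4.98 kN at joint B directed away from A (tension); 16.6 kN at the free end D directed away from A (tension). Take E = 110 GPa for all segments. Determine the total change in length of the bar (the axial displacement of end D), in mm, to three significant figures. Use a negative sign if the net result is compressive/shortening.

Internal axial forces (sectioning from the free end, tension +): N_CD = 16.6 kN, N_BC = 16.6 kN, N_AB = 21.58 kN.
A_AB = 219 mm².
A_BC = 712.9 mm².
δ_AB = 21580·264/(219·110000) = 0.2365 mm
δ_BC = 16600·572/(712.9·110000) = 0.1211 mm
δ_CD = 16600·373/(1210·110000) = 0.04652 mm
δ = Σδ_i = 0.4041 mm.

0.404 mm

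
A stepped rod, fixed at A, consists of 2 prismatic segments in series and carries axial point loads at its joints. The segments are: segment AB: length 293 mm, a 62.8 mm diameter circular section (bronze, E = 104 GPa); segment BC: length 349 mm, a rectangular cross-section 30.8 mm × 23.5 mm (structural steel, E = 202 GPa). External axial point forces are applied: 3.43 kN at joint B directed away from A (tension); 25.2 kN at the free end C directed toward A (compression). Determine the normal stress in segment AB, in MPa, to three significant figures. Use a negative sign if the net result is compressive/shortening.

-7.03 MPa

Internal axial forces (sectioning from the free end, tension +): N_BC = -25.2 kN, N_AB = -21.77 kN.
A_AB = 3097 mm².
σ_AB = N_AB/A_AB = -21770/3097 = -7.028 MPa.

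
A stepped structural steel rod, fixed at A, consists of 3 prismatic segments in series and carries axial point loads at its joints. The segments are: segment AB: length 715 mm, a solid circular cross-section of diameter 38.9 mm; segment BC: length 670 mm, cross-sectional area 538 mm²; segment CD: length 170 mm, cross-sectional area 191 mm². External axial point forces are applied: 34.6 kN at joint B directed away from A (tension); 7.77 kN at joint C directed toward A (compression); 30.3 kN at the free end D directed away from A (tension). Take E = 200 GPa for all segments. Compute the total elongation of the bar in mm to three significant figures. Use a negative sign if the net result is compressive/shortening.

Internal axial forces (sectioning from the free end, tension +): N_CD = 30.3 kN, N_BC = 22.53 kN, N_AB = 57.13 kN.
A_AB = 1188 mm².
δ_AB = 57130·715/(1188·200000) = 0.1719 mm
δ_BC = 22530·670/(538·200000) = 0.1403 mm
δ_CD = 30300·170/(191·200000) = 0.1348 mm
δ = Σδ_i = 0.447 mm.

0.447 mm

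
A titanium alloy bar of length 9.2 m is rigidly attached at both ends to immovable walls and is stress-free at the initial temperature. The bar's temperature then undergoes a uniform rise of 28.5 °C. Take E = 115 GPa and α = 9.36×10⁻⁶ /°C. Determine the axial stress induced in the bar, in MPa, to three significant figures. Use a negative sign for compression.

-30.7 MPa

Free thermal expansion αLΔT = 9.36e-6 · 9200 · 28.5 = 2.454 mm.
The walls impose strain ε = −(2.454)/9200 = -2.6676e-04; σ = Eε = 115000 · -2.6676e-04 = -30.68 MPa.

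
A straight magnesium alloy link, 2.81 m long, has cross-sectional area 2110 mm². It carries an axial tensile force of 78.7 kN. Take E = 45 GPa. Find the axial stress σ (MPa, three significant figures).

37.3 MPa

σ = N/A = 78700/2110 = 37.3 MPa.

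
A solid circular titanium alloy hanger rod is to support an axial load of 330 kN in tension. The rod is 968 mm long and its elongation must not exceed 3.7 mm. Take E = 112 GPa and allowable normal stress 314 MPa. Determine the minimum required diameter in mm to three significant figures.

36.6 mm

Required area A ≥ P/σ_allow = 330000/314 = 1051 mm².
For a solid circular section, d ≥ √(4A/π) = 36.58 mm.
Elongation limit: A ≥ PL/(Eδ_allow) = 330000·968/(112000·3.7) = 770.8 mm² ⇒ d ≥ 31.33 mm.
The stress limit governs.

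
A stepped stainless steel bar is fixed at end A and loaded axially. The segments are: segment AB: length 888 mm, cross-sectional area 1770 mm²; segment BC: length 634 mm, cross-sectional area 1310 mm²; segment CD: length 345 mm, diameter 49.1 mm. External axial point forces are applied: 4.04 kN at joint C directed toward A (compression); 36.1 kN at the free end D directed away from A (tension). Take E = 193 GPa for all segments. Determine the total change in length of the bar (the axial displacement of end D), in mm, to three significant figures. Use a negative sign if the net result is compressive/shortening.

Internal axial forces (sectioning from the free end, tension +): N_CD = 36.1 kN, N_BC = 32.06 kN, N_AB = 32.06 kN.
A_CD = 1893 mm².
δ_AB = 32060·888/(1770·193000) = 0.08334 mm
δ_BC = 32060·634/(1310·193000) = 0.08039 mm
δ_CD = 36100·345/(1893·193000) = 0.03408 mm
δ = Σδ_i = 0.1978 mm.

0.198 mm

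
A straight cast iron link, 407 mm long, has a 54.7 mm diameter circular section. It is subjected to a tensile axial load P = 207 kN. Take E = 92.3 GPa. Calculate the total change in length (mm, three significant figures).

0.388 mm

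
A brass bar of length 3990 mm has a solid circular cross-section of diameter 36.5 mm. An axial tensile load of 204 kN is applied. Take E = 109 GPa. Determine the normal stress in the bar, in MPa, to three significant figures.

195 MPa

A = 1046 mm².
σ = N/A = 204000/1046 = 195 MPa.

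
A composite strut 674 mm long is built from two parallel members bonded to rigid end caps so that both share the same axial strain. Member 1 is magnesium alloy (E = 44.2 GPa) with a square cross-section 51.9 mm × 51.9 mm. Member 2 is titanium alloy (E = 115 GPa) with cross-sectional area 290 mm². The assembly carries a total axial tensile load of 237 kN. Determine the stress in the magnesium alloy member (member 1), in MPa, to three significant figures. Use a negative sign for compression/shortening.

68.7 MPa

A_1 = 2694 mm².
Equal strain + equilibrium ⇒ each member carries load in proportion to AE: A₁E₁ = 119100000 N, A₂E₂ = 33350000 N, ΣAE = 152400000 N.
σ₁ = P·E₁/ΣAE = 237000·44200/152400000 = 68.73 MPa.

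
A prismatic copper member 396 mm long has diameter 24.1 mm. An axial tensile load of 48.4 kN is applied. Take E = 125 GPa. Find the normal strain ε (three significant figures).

8.49e-04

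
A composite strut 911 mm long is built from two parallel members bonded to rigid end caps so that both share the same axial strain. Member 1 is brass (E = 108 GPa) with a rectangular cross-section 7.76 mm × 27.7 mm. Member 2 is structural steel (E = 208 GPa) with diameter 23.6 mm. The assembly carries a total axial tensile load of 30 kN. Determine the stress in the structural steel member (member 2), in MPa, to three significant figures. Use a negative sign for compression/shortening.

54.6 MPa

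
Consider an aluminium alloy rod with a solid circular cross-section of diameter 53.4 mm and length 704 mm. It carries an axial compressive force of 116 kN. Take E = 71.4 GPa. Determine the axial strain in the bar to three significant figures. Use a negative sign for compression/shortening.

-7.25e-04

A = 2240 mm².
σ = N/A = -51.79 MPa; ε = σ/E = -51.79/71400 = -7.254e-04.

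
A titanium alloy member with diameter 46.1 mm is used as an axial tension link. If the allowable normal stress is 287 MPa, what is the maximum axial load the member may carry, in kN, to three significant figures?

479 kN

A = 1669 mm².
P_max = σ_allow · A = 287 · 1669 = 479000 N = 479 kN.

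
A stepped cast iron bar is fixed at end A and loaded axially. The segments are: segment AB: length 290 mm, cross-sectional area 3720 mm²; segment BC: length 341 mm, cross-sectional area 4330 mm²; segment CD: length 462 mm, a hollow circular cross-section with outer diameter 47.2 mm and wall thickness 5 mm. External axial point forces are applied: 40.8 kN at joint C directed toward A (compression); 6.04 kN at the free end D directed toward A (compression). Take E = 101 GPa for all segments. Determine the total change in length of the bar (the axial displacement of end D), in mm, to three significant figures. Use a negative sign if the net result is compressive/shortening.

Internal axial forces (sectioning from the free end, tension +): N_CD = -6.04 kN, N_BC = -46.84 kN, N_AB = -46.84 kN.
A_CD = 662.9 mm².
δ_AB = -46840·290/(3720·101000) = -0.03615 mm
δ_BC = -46840·341/(4330·101000) = -0.03652 mm
δ_CD = -6040·462/(662.9·101000) = -0.04168 mm
δ = Σδ_i = -0.1144 mm.

-0.114 mm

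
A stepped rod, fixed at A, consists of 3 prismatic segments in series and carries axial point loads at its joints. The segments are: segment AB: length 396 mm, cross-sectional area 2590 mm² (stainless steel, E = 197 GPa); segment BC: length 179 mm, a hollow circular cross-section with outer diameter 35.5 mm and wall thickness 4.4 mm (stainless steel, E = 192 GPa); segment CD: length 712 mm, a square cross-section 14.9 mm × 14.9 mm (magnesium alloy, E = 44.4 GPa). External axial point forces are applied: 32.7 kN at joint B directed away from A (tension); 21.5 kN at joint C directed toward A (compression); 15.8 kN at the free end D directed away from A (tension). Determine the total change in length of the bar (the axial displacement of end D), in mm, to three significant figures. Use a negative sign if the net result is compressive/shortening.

1.15 mm

Internal axial forces (sectioning from the free end, tension +): N_CD = 15.8 kN, N_BC = -5.7 kN, N_AB = 27 kN.
A_BC = 429.9 mm².
A_CD = 222 mm².
δ_AB = 27000·396/(2590·197000) = 0.02096 mm
δ_BC = -5700·179/(429.9·192000) = -0.01236 mm
δ_CD = 15800·712/(222·44400) = 1.141 mm
δ = Σδ_i = 1.15 mm.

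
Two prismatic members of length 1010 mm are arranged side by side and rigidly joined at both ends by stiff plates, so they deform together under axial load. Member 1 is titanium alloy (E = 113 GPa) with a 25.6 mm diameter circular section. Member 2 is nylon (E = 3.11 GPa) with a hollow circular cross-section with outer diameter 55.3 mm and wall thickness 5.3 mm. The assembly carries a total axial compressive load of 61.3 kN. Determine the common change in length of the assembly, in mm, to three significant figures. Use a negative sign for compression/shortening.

A_1 = 514.7 mm².
A_2 = 832.5 mm².
Equal strain + equilibrium ⇒ each member carries load in proportion to AE: A₁E₁ = 58160000 N, A₂E₂ = 2589000 N, ΣAE = 60750000 N.
δ = PL/ΣAE = -61300·1010/60750000 = -1.019 mm.

-1.02 mm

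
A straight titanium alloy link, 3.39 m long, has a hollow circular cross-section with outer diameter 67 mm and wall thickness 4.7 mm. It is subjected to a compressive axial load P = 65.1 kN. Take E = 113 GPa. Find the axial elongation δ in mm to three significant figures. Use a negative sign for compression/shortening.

-2.12 mm

A = 919.9 mm².
δ_mech = NL/(AE) = -65100·3390/(919.9·113000) = -2.123 mm.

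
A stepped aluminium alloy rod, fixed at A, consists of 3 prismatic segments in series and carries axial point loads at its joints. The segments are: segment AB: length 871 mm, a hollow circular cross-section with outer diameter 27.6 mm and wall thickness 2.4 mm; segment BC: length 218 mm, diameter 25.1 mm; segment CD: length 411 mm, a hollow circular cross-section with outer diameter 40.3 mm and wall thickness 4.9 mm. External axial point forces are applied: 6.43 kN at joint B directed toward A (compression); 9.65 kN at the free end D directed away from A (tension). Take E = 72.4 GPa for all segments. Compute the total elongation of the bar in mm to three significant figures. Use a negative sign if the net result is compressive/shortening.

Internal axial forces (sectioning from the free end, tension +): N_CD = 9.65 kN, N_BC = 9.65 kN, N_AB = 3.22 kN.
A_AB = 190 mm².
A_BC = 494.8 mm².
A_CD = 544.9 mm².
δ_AB = 3220·871/(190·72400) = 0.2039 mm
δ_BC = 9650·218/(494.8·72400) = 0.05872 mm
δ_CD = 9650·411/(544.9·72400) = 0.1005 mm
δ = Σδ_i = 0.3631 mm.

0.363 mm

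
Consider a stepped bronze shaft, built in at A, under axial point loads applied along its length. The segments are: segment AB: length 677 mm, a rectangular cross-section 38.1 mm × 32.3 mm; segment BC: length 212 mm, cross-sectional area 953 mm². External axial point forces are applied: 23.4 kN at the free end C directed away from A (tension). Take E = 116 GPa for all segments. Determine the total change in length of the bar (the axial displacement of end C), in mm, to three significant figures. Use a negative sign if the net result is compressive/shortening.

Internal axial forces (sectioning from the free end, tension +): N_BC = 23.4 kN, N_AB = 23.4 kN.
A_AB = 1231 mm².
δ_AB = 23400·677/(1231·116000) = 0.111 mm
δ_BC = 23400·212/(953·116000) = 0.04487 mm
δ = Σδ_i = 0.1558 mm.

0.156 mm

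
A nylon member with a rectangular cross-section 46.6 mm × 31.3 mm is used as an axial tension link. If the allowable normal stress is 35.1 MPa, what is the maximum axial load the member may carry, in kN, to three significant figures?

51.2 kN

A = 1459 mm².
P_max = σ_allow · A = 35.1 · 1459 = 51200 N = 51.2 kN.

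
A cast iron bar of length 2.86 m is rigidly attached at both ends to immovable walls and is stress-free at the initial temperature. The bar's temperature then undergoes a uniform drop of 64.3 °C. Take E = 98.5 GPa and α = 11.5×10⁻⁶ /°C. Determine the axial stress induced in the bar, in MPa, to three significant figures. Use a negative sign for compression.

Free thermal expansion αLΔT = 11.5e-6 · 2860 · -64.3 = -2.115 mm.
The walls impose strain ε = −(-2.115)/2860 = 7.3945e-04; σ = Eε = 98500 · 7.3945e-04 = 72.84 MPa.

72.8 MPa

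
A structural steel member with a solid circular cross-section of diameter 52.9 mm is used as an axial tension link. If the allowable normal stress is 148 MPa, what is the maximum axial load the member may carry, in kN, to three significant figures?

A = 2198 mm².
P_max = σ_allow · A = 148 · 2198 = 325300 N = 325.3 kN.

325 kN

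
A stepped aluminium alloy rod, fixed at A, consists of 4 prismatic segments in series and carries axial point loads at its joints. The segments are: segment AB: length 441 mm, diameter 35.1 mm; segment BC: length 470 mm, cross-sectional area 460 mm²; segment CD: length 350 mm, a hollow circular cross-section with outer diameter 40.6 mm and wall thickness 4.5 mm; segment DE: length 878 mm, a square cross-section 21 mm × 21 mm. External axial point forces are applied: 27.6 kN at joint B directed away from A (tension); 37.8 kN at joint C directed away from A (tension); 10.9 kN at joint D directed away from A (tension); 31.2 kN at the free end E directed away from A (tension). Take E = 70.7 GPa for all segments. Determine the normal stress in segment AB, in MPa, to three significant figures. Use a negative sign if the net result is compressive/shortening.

Internal axial forces (sectioning from the free end, tension +): N_DE = 31.2 kN, N_CD = 42.1 kN, N_BC = 79.9 kN, N_AB = 107.5 kN.
A_AB = 967.6 mm².
σ_AB = N_AB/A_AB = 107500/967.6 = 111.1 MPa.

111 MPa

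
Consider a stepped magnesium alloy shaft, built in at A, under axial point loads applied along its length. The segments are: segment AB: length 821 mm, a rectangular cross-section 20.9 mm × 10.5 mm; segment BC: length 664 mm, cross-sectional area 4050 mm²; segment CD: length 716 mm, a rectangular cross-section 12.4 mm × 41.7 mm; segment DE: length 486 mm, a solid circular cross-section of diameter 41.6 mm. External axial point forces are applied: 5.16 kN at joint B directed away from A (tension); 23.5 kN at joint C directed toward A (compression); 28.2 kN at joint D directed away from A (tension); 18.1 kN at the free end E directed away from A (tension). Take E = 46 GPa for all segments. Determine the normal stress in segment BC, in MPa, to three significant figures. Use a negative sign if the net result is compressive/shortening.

5.63 MPa

Internal axial forces (sectioning from the free end, tension +): N_DE = 18.1 kN, N_CD = 46.3 kN, N_BC = 22.8 kN, N_AB = 27.96 kN.
σ_BC = N_BC/A_BC = 22800/4050 = 5.63 MPa.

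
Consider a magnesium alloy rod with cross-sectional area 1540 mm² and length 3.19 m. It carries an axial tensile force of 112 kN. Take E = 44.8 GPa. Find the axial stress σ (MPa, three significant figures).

72.7 MPa

σ = N/A = 112000/1540 = 72.73 MPa.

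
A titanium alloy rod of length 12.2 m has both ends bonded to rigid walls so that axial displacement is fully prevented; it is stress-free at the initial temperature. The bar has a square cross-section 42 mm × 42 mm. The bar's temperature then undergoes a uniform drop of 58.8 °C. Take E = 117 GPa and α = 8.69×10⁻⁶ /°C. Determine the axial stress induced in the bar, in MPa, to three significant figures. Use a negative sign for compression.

Free thermal expansion αLΔT = 8.69e-6 · 12200 · -58.8 = -6.234 mm.
The walls impose strain ε = −(-6.234)/12200 = 5.1097e-04; σ = Eε = 117000 · 5.1097e-04 = 59.78 MPa.

59.8 MPa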